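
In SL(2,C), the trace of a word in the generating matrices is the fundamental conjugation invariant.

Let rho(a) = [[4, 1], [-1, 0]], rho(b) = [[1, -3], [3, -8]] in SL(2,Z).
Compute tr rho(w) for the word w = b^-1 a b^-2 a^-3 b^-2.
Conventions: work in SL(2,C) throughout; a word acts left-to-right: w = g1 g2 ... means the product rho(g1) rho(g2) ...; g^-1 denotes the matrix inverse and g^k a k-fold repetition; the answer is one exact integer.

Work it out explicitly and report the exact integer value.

rho(b^-1) = [[-8, 3], [-3, 1]]
... * rho(a) = [[4, 1], [-1, 0]]  ->  [[-35, -8], [-13, -3]]
... * rho(b^-1) = [[-8, 3], [-3, 1]]  ->  [[304, -113], [113, -42]]
... * rho(b^-1) = [[-8, 3], [-3, 1]]  ->  [[-2093, 799], [-778, 297]]
... * rho(a^-1) = [[0, -1], [1, 4]]  ->  [[799, 5289], [297, 1966]]
... * rho(a^-1) = [[0, -1], [1, 4]]  ->  [[5289, 20357], [1966, 7567]]
... * rho(a^-1) = [[0, -1], [1, 4]]  ->  [[20357, 76139], [7567, 28302]]
... * rho(b^-1) = [[-8, 3], [-3, 1]]  ->  [[-391273, 137210], [-145442, 51003]]
... * rho(b^-1) = [[-8, 3], [-3, 1]]  ->  [[2718554, -1036609], [1010527, -385323]]
tr = 2718554 + -385323 = 2333231

2333231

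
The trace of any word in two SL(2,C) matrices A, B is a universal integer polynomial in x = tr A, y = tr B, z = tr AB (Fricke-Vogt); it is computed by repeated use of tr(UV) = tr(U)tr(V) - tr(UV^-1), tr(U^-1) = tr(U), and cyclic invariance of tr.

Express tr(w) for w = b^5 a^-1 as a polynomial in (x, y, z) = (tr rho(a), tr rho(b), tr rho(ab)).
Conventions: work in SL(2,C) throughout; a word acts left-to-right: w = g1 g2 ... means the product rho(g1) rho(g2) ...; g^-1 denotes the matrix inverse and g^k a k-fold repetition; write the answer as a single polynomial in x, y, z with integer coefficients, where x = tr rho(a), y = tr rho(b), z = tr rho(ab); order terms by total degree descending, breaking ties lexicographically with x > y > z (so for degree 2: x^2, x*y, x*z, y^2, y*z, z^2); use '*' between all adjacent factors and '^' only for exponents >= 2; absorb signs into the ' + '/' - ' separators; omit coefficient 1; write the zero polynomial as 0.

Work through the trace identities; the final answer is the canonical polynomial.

trace(b^2) = trace(b) * trace(b) - trace(1)   [square of b] = y^2 - 2
apply: trace(b^3) = trace(b) * trace(b^2) - trace(b)   [square of b] = y^3 - 3*y
apply: trace(b^4) = trace(b) * trace(b^3) - trace(b^2)   [square of b] = y^4 - 4*y^2 + 2
trace(b^5) = trace(b) * trace(b^4) - trace(b^3)   [square of b] = y^5 - 5*y^3 + 5*y
trace(b a b) = trace(b) * trace(a b) - trace(a)   [square of b] = y*z - x
use: trace(b^2 a b) = trace(b) * trace(b a b) - trace(b a)   [square of b] = y^2*z - x*y - z
trace(a b^4) = trace(b) * trace(b^2 a b) - trace(b^2 a)   [square of b] = y^3*z - x*y^2 - 2*y*z + x
trace(b^5 a) = trace(b) * trace(a b^4) - trace(a b^3)   [square of b] = y^4*z - x*y^3 - 3*y^2*z + 2*x*y + z
trace(b^5 a^-1) = trace(b^5) * trace(a) - trace(b^5 a)   [inverse elimination on a] = x*y^5 - y^4*z - 4*x*y^3 + 3*y^2*z + 3*x*y - z

x*y^5 - y^4*z - 4*x*y^3 + 3*y^2*z + 3*x*y - z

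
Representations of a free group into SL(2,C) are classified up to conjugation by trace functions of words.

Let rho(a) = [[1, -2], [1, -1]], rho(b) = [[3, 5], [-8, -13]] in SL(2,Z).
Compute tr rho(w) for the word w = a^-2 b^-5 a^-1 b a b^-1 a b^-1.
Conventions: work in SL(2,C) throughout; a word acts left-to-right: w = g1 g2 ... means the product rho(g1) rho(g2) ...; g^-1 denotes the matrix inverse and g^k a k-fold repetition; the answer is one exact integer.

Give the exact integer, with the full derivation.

rho(a^-1) = [[-1, 2], [-1, 1]]
... * rho(a^-1) = [[-1, 2], [-1, 1]]  ->  [[-1, 0], [0, -1]]
... * rho(b^-1) = [[-13, -5], [8, 3]]  ->  [[13, 5], [-8, -3]]
... * rho(b^-1) = [[-13, -5], [8, 3]]  ->  [[-129, -50], [80, 31]]
... * rho(b^-1) = [[-13, -5], [8, 3]]  ->  [[1277, 495], [-792, -307]]
... * rho(b^-1) = [[-13, -5], [8, 3]]  ->  [[-12641, -4900], [7840, 3039]]
... * rho(b^-1) = [[-13, -5], [8, 3]]  ->  [[125133, 48505], [-77608, -30083]]
... * rho(a^-1) = [[-1, 2], [-1, 1]]  ->  [[-173638, 298771], [107691, -185299]]
... * rho(b) = [[3, 5], [-8, -13]]  ->  [[-2911082, -4752213], [1805465, 2947342]]
... * rho(a) = [[1, -2], [1, -1]]  ->  [[-7663295, 10574377], [4752807, -6558272]]
... * rho(b^-1) = [[-13, -5], [8, 3]]  ->  [[184217851, 70039606], [-114252667, -43438851]]
... * rho(a) = [[1, -2], [1, -1]]  ->  [[254257457, -438475308], [-157691518, 271944185]]
... * rho(b^-1) = [[-13, -5], [8, 3]]  ->  [[-6813149405, -2586713209], [4225543214, 1604290145]]
tr = -6813149405 + 1604290145 = -5208859260

-5208859260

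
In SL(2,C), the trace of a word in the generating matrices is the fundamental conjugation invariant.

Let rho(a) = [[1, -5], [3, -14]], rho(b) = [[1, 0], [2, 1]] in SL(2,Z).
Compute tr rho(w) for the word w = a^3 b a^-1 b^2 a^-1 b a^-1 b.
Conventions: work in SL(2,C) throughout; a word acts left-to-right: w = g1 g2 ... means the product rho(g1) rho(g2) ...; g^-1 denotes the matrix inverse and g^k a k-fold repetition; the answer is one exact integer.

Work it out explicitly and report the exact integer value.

370402

rho(a) = [[1, -5], [3, -14]]
... * rho(a) = [[1, -5], [3, -14]]  ->  [[-14, 65], [-39, 181]]
... * rho(a) = [[1, -5], [3, -14]]  ->  [[181, -840], [504, -2339]]
... * rho(b) = [[1, 0], [2, 1]]  ->  [[-1499, -840], [-4174, -2339]]
... * rho(a^-1) = [[-14, 5], [-3, 1]]  ->  [[23506, -8335], [65453, -23209]]
... * rho(b) = [[1, 0], [2, 1]]  ->  [[6836, -8335], [19035, -23209]]
... * rho(b) = [[1, 0], [2, 1]]  ->  [[-9834, -8335], [-27383, -23209]]
... * rho(a^-1) = [[-14, 5], [-3, 1]]  ->  [[162681, -57505], [452989, -160124]]
... * rho(b) = [[1, 0], [2, 1]]  ->  [[47671, -57505], [132741, -160124]]
... * rho(a^-1) = [[-14, 5], [-3, 1]]  ->  [[-494879, 180850], [-1378002, 503581]]
... * rho(b) = [[1, 0], [2, 1]]  ->  [[-133179, 180850], [-370840, 503581]]
tr = -133179 + 503581 = 370402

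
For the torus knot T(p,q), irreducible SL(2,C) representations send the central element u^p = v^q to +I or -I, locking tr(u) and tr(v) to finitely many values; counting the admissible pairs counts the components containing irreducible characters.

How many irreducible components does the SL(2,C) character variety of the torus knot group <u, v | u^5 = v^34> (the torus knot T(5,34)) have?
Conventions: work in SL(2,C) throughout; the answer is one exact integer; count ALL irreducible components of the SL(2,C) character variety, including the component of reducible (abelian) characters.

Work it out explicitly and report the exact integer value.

In the torus knot group T(5,34), u^5 = v^34 is central, so an irreducible representation sends it to +I or -I (Schur).
On an irreducible component, tr(u) is locked at 2*cos(pi*alpha/5) for some alpha in 1..4, and tr(v) at 2*cos(pi*beta/34) for some beta in 1..33.
u^5 = (-1)^alpha I and v^34 = (-1)^beta I must agree, so alpha and beta have equal parity.
count pairs: odd alpha (2 choices) x odd beta (17), plus even alpha (2) x even beta (16): 2*17 + 2*16 = 66.
components with irreducible characters: 66; plus the single component of reducible (abelian) characters: total 67.

67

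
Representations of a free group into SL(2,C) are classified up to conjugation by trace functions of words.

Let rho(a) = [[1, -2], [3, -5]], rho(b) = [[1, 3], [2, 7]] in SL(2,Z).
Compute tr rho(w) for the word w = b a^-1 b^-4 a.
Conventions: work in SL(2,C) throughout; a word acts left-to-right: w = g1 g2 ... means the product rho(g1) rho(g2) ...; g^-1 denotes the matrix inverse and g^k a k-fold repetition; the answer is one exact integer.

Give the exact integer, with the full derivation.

-4968

rho(b) = [[1, 3], [2, 7]]
... * rho(a^-1) = [[-5, 2], [-3, 1]]  ->  [[-14, 5], [-31, 11]]
... * rho(b^-1) = [[7, -3], [-2, 1]]  ->  [[-108, 47], [-239, 104]]
... * rho(b^-1) = [[7, -3], [-2, 1]]  ->  [[-850, 371], [-1881, 821]]
... * rho(b^-1) = [[7, -3], [-2, 1]]  ->  [[-6692, 2921], [-14809, 6464]]
... * rho(b^-1) = [[7, -3], [-2, 1]]  ->  [[-52686, 22997], [-116591, 50891]]
... * rho(a) = [[1, -2], [3, -5]]  ->  [[16305, -9613], [36082, -21273]]
tr = 16305 + -21273 = -4968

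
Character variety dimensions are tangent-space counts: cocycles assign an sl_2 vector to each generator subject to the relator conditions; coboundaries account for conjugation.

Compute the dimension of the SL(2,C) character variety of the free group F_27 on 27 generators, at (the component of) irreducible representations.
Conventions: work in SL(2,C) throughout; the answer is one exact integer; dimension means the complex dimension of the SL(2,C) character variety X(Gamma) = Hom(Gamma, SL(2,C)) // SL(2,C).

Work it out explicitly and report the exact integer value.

78

The free group F_27: 27 generators, no relators.
A cocycle picks one sl_2 vector per generator freely, giving dim Z^1 = 3*27 = 81.
dim B^1 = 3: the coboundary map is injective because an irreducible image has centralizer 0 in sl_2.
dim H^1 = 81 - 3 = 78, which is dim X.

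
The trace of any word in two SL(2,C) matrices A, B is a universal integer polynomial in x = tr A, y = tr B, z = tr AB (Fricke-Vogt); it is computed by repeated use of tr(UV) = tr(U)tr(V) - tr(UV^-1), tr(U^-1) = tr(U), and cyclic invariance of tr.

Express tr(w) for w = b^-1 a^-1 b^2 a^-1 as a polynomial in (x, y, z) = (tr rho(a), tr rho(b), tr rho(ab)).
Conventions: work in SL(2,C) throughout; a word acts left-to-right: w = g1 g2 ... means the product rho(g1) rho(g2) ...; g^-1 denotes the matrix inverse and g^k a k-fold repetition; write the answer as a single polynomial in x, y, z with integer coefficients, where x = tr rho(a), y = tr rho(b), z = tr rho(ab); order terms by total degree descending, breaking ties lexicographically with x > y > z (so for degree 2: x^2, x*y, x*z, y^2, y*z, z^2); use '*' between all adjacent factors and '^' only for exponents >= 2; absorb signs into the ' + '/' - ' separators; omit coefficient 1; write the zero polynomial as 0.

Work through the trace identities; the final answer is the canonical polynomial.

x*y^2*z - y^3 - y*z^2 - x*z + 3*y

use: tr(b a^-1) = tr(b) * tr(a) - tr(b a) = x*y - z
tr(b^2) = tr(b) * tr(b) - tr(1) = y^2 - 2
tr(a b^2) = tr(b) * tr(a b) - tr(a) = y*z - x
tr(b a b^2) = tr(b) * tr(a b^2) - tr(a b) = y^2*z - x*y - z
apply: tr(a b a b) = tr(a b) * tr(a b) - tr(1) = z^2 - 2
tr(a b a) = tr(a) * tr(b a) - tr(b) = x*z - y
apply: tr(b a b^2 a) = tr(b) * tr(a b a b) - tr(a b a) = y*z^2 - x*z - y
tr(a b^2 a^-1 b) = tr(b a b^2) * tr(a) - tr(b a b^2 a) = x*y^2*z - x^2*y - y*z^2 + y
tr(b^2 a^-1 b^-1 a) = tr(a b^2 a^-1) * tr(b) - tr(a b^2 a^-1 b) = -x*y^2*z + x^2*y + y^3 + y*z^2 - 3*y
use: tr(b^-1 a^-1 b^2 a^-1) = tr(b^2 a^-1 b^-1) * tr(a) - tr(b^2 a^-1 b^-1 a) = x*y^2*z - y^3 - y*z^2 - x*z + 3*y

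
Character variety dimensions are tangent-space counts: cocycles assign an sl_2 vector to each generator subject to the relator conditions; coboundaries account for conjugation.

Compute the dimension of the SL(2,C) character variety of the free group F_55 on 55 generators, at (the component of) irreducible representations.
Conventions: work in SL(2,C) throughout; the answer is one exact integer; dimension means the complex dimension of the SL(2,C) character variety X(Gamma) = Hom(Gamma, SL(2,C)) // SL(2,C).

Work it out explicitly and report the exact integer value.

162

Gamma = F_55 has 55 generators and no relators.
Z^1(Gamma, Ad rho) = (sl_2)^55: a cocycle is a free choice of one sl_2 vector per generator, so dim Z^1 = 3*55 = 165.
At an irreducible rho the centralizer of the image in sl_2 is 0, so the coboundary map sl_2 -> Z^1 is injective: dim B^1 = 3.
dim X = dim H^1 = dim Z^1 - dim B^1 = 165 - 3 = 162.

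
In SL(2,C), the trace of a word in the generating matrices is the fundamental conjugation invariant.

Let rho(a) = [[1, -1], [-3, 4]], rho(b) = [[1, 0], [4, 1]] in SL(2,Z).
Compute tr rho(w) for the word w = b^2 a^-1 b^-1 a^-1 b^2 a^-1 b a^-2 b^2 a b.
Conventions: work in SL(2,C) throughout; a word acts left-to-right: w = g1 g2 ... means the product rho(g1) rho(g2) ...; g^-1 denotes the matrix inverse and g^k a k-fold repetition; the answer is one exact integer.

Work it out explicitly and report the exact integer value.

rho(b) = [[1, 0], [4, 1]]
... * rho(b) = [[1, 0], [4, 1]]  ->  [[1, 0], [8, 1]]
... * rho(a^-1) = [[4, 1], [3, 1]]  ->  [[4, 1], [35, 9]]
... * rho(b^-1) = [[1, 0], [-4, 1]]  ->  [[0, 1], [-1, 9]]
... * rho(a^-1) = [[4, 1], [3, 1]]  ->  [[3, 1], [23, 8]]
... * rho(b) = [[1, 0], [4, 1]]  ->  [[7, 1], [55, 8]]
... * rho(b) = [[1, 0], [4, 1]]  ->  [[11, 1], [87, 8]]
... * rho(a^-1) = [[4, 1], [3, 1]]  ->  [[47, 12], [372, 95]]
... * rho(b) = [[1, 0], [4, 1]]  ->  [[95, 12], [752, 95]]
... * rho(a^-1) = [[4, 1], [3, 1]]  ->  [[416, 107], [3293, 847]]
... * rho(a^-1) = [[4, 1], [3, 1]]  ->  [[1985, 523], [15713, 4140]]
... * rho(b) = [[1, 0], [4, 1]]  ->  [[4077, 523], [32273, 4140]]
... * rho(b) = [[1, 0], [4, 1]]  ->  [[6169, 523], [48833, 4140]]
... * rho(a) = [[1, -1], [-3, 4]]  ->  [[4600, -4077], [36413, -32273]]
... * rho(b) = [[1, 0], [4, 1]]  ->  [[-11708, -4077], [-92679, -32273]]
tr = -11708 + -32273 = -43981

-43981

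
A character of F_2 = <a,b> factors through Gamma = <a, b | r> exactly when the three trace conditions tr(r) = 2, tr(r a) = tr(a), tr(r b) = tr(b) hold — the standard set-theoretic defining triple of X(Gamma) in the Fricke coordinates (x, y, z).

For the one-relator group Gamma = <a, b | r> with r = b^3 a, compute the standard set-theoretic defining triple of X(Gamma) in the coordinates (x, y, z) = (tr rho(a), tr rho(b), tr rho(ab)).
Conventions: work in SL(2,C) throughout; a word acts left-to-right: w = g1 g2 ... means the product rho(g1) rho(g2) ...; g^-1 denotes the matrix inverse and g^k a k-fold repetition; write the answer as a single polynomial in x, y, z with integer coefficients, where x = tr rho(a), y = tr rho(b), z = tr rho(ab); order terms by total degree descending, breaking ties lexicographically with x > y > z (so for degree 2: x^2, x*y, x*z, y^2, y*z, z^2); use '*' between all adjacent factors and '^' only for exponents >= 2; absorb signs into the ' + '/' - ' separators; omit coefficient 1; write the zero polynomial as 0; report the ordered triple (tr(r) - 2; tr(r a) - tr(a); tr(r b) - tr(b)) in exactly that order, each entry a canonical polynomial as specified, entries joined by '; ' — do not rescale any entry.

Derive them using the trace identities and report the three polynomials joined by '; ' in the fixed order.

tr(a b^2) = tr(b)*tr(a b) - tr(a)  (reduce the b square) = y*z - x
tr(b^3 a) = tr(b)*tr(a b^2) - tr(a b)  (reduce the b square) = y^2*z - x*y - z
tr(b^2) = tr(b)*tr(b) - tr(1)   [square of b] = y^2 - 2
tr(b^3) = tr(b)*tr(b^2) - tr(b)   [square of b] = y^3 - 3*y
tr(b^3 a^2) = tr(a)*tr(b^3 a) - tr(b^3)   [square of a] = x*y^2*z - x^2*y - y^3 - x*z + 3*y
tr(b^3 a b) = tr(b)*tr(a b^3) - tr(a b^2)   [square of b] = y^3*z - x*y^2 - 2*y*z + x
assemble the triple (tr(r) - 2; tr(r a) - x; tr(r b) - y)

y^2*z - x*y - z - 2; x*y^2*z - x^2*y - y^3 - x*z - x + 3*y; y^3*z - x*y^2 - 2*y*z + x - y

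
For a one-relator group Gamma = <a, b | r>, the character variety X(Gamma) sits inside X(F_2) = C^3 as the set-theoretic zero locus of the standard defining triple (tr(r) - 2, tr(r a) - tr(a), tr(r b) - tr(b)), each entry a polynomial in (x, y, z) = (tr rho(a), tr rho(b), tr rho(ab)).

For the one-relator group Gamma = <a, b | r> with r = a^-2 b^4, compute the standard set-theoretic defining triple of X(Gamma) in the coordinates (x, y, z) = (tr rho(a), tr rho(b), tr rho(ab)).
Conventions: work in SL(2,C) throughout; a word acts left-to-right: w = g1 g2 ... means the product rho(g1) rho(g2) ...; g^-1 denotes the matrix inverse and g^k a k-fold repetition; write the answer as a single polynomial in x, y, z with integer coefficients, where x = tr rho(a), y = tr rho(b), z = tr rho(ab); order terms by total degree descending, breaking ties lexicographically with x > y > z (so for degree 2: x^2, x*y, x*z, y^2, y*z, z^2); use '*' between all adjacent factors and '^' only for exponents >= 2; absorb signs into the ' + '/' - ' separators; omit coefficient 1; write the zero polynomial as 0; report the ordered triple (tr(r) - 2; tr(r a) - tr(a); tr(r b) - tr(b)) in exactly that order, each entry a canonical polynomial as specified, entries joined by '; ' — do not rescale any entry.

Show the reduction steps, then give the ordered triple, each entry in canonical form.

x^2*y^4 - x*y^3*z - 3*x^2*y^2 - y^4 + 2*x*y*z + x^2 + 4*y^2 - 4; x*y^4 - y^3*z - 3*x*y^2 + 2*y*z; x^2*y^5 - x*y^4*z - 4*x^2*y^3 - y^5 + 3*x*y^2*z + 3*x^2*y + 5*y^3 - x*z - 6*y

tr(b^2) = tr(b)*tr(b) - tr(1) = y^2 - 2
tr(b^3) = tr(b)*tr(b^2) - tr(b) = y^3 - 3*y
tr(b^4) = tr(b)*tr(b^3) - tr(b^2) = y^4 - 4*y^2 + 2
tr(a b^2) = tr(b)*tr(a b) - tr(a) = y*z - x
tr(b^2 a b) = tr(b)*tr(a b^2) - tr(a b) = y^2*z - x*y - z
tr(b^4 a) = tr(b)*tr(b^2 a b) - tr(b^2 a) = y^3*z - x*y^2 - 2*y*z + x
tr(a^-1 b^4) = tr(b^4)*tr(a) - tr(b^4 a) = x*y^4 - y^3*z - 3*x*y^2 + 2*y*z + x
tr(a^-2 b^4) = tr(a^-1 b^4)*tr(a) - tr(a^-1 b^4 a) = x^2*y^4 - x*y^3*z - 3*x^2*y^2 - y^4 + 2*x*y*z + x^2 + 4*y^2 - 2
tr(b^5) = tr(b)*tr(b^4) - tr(b^3)  (reduce the b square) = y^5 - 5*y^3 + 5*y
tr(b^5 a) = tr(b)*tr(b a b^3) - tr(b a b^2)  (reduce the b square) = y^4*z - x*y^3 - 3*y^2*z + 2*x*y + z
tr(b^5 a^-1) = tr(b^5)*tr(a) - tr(b^5 a)  (eliminate a^-1) = x*y^5 - y^4*z - 4*x*y^3 + 3*y^2*z + 3*x*y - z
tr(a^-2 b^5) = tr(b^5 a^-1)*tr(a) - tr(b^5)  (eliminate a^-1) = x^2*y^5 - x*y^4*z - 4*x^2*y^3 - y^5 + 3*x*y^2*z + 3*x^2*y + 5*y^3 - x*z - 5*y
assemble the triple (tr(r) - 2; tr(r a) - x; tr(r b) - y)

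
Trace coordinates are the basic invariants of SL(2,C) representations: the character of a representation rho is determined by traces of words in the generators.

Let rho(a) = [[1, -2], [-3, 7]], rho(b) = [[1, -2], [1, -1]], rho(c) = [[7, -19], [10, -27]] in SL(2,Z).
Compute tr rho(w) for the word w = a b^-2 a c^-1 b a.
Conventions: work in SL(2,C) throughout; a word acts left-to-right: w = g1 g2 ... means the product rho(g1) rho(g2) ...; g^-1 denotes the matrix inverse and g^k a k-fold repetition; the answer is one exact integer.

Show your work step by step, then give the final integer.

rho(a) = [[1, -2], [-3, 7]]
... * rho(b^-1) = [[-1, 2], [-1, 1]]  ->  [[1, 0], [-4, 1]]
... * rho(b^-1) = [[-1, 2], [-1, 1]]  ->  [[-1, 2], [3, -7]]
... * rho(a) = [[1, -2], [-3, 7]]  ->  [[-7, 16], [24, -55]]
... * rho(c^-1) = [[-27, 19], [-10, 7]]  ->  [[29, -21], [-98, 71]]
... * rho(b) = [[1, -2], [1, -1]]  ->  [[8, -37], [-27, 125]]
... * rho(a) = [[1, -2], [-3, 7]]  ->  [[119, -275], [-402, 929]]
tr = 119 + 929 = 1048

1048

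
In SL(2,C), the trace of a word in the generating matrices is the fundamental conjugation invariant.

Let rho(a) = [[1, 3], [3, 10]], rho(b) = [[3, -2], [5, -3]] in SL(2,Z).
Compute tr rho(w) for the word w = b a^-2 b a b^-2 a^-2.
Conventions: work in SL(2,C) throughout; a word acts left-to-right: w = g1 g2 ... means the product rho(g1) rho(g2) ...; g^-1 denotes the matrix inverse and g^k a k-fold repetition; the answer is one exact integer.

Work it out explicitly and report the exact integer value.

rho(b) = [[3, -2], [5, -3]]
... * rho(a^-1) = [[10, -3], [-3, 1]]  ->  [[36, -11], [59, -18]]
... * rho(a^-1) = [[10, -3], [-3, 1]]  ->  [[393, -119], [644, -195]]
... * rho(b) = [[3, -2], [5, -3]]  ->  [[584, -429], [957, -703]]
... * rho(a) = [[1, 3], [3, 10]]  ->  [[-703, -2538], [-1152, -4159]]
... * rho(b^-1) = [[-3, 2], [-5, 3]]  ->  [[14799, -9020], [24251, -14781]]
... * rho(b^-1) = [[-3, 2], [-5, 3]]  ->  [[703, 2538], [1152, 4159]]
... * rho(a^-1) = [[10, -3], [-3, 1]]  ->  [[-584, 429], [-957, 703]]
... * rho(a^-1) = [[10, -3], [-3, 1]]  ->  [[-7127, 2181], [-11679, 3574]]
tr = -7127 + 3574 = -3553

-3553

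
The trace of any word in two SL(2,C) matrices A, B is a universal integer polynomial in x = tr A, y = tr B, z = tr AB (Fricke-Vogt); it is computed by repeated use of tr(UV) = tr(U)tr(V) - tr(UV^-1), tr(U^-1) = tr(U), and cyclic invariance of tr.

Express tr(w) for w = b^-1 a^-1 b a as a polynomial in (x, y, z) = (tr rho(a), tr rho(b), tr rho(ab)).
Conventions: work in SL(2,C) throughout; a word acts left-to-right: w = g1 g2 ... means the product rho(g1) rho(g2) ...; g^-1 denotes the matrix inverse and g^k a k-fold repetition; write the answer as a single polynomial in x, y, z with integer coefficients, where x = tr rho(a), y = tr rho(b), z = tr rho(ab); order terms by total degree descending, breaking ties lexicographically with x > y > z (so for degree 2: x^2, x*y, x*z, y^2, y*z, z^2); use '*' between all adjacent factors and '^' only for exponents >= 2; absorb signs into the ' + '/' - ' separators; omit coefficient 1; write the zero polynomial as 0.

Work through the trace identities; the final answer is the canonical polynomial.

-x*y*z + x^2 + y^2 + z^2 - 2

use: trace(b a b) = trace(b) trace(a b) - trace(a)  (reduce the b square) = y*z - x
use: trace(b a b a) = trace(b a) trace(b a) - trace(1)  (split on b) = z^2 - 2
apply: trace(a^-1 b a b) = trace(b a b) trace(a) - trace(b a b a)  (eliminate a^-1) = x*y*z - x^2 - z^2 + 2
trace(b^-1 a^-1 b a) = trace(a^-1 b a) trace(b) - trace(a^-1 b a b)  (eliminate b^-1) = -x*y*z + x^2 + y^2 + z^2 - 2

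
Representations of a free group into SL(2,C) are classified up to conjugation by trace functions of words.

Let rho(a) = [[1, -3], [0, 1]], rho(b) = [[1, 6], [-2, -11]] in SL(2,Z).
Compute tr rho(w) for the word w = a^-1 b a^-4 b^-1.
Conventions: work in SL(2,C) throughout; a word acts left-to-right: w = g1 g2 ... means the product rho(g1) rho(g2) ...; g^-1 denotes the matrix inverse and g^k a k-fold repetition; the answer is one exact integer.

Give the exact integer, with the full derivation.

rho(a^-1) = [[1, 3], [0, 1]]
... * rho(b) = [[1, 6], [-2, -11]]  ->  [[-5, -27], [-2, -11]]
... * rho(a^-1) = [[1, 3], [0, 1]]  ->  [[-5, -42], [-2, -17]]
... * rho(a^-1) = [[1, 3], [0, 1]]  ->  [[-5, -57], [-2, -23]]
... * rho(a^-1) = [[1, 3], [0, 1]]  ->  [[-5, -72], [-2, -29]]
... * rho(a^-1) = [[1, 3], [0, 1]]  ->  [[-5, -87], [-2, -35]]
... * rho(b^-1) = [[-11, -6], [2, 1]]  ->  [[-119, -57], [-48, -23]]
tr = -119 + -23 = -142

-142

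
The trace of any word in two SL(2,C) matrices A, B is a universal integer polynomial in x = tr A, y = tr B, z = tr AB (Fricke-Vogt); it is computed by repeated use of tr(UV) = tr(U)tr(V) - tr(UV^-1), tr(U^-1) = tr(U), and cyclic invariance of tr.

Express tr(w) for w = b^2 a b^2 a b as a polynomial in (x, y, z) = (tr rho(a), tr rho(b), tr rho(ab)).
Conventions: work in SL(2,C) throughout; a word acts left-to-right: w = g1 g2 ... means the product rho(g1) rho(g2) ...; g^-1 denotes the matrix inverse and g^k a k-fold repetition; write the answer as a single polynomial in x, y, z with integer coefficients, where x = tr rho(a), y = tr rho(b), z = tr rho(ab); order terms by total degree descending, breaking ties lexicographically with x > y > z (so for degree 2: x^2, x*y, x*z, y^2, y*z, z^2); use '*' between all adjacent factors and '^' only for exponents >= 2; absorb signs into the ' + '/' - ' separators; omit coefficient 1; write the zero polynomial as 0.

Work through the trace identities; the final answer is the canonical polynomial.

y^3*z^2 - 2*x*y^2*z + x^2*y - y*z^2 + x*z - y

tr(a b a b) = tr(a b) * tr(a b) - tr(1)  (split on a) = z^2 - 2
and tr(a b a) = tr(a) * tr(b a) - tr(b)  (reduce the a square) = x*z - y
tr(a b^2 a b) = tr(b) * tr(a b a b) - tr(a b a)  (reduce the b square) = y*z^2 - x*z - y
tr(a^2) = tr(a) * tr(a) - tr(1)  (reduce the a square) = x^2 - 2
next, tr(a b^2 a) = tr(b) * tr(a^2 b) - tr(a^2)  (reduce the b square) = x*y*z - x^2 - y^2 + 2
tr(a b^2 a b^2) = tr(b) * tr(a b^2 a b) - tr(a b^2 a)  (reduce the b square) = y^2*z^2 - 2*x*y*z + x^2 - 2
and tr(b^2 a b^2 a b) = tr(b) * tr(a b^2 a b^2) - tr(a b^2 a b)  (reduce the b square) = y^3*z^2 - 2*x*y^2*z + x^2*y - y*z^2 + x*z - y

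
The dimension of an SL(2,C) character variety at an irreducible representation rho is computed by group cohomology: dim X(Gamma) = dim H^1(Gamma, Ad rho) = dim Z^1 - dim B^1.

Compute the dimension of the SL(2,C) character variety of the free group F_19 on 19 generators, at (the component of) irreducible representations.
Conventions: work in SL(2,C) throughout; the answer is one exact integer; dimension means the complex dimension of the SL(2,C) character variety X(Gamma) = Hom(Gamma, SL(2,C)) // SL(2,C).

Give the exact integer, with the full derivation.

54

Here Gamma is free of rank 19 — no relator constrains a cocycle.
Z^1(Gamma, Ad rho) = (sl_2)^19: a cocycle is a free choice of one sl_2 vector per generator, so dim Z^1 = 3*19 = 57.
dim B^1 = 3: the coboundary map is injective because an irreducible image has centralizer 0 in sl_2.
dim H^1 = 57 - 3 = 54, which is dim X.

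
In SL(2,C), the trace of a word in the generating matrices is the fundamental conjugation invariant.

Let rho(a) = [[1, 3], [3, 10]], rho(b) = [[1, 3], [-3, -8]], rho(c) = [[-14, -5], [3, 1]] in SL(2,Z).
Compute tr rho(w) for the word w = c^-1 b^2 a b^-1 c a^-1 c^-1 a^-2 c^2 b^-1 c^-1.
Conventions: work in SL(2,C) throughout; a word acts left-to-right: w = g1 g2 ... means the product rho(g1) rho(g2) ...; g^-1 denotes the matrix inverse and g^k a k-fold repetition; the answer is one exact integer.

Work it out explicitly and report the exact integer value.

rho(c^-1) = [[1, 5], [-3, -14]]
... * rho(b) = [[1, 3], [-3, -8]]  ->  [[-14, -37], [39, 103]]
... * rho(b) = [[1, 3], [-3, -8]]  ->  [[97, 254], [-270, -707]]
... * rho(a) = [[1, 3], [3, 10]]  ->  [[859, 2831], [-2391, -7880]]
... * rho(b^-1) = [[-8, -3], [3, 1]]  ->  [[1621, 254], [-4512, -707]]
... * rho(c) = [[-14, -5], [3, 1]]  ->  [[-21932, -7851], [61047, 21853]]
... * rho(a^-1) = [[10, -3], [-3, 1]]  ->  [[-195767, 57945], [544911, -161288]]
... * rho(c^-1) = [[1, 5], [-3, -14]]  ->  [[-369602, -1790065], [1028775, 4982587]]
... * rho(a^-1) = [[10, -3], [-3, 1]]  ->  [[1674175, -681259], [-4660011, 1896262]]
... * rho(a^-1) = [[10, -3], [-3, 1]]  ->  [[18785527, -5703784], [-52288896, 15876295]]
... * rho(c) = [[-14, -5], [3, 1]]  ->  [[-280108730, -99631419], [779673429, 277320775]]
... * rho(c) = [[-14, -5], [3, 1]]  ->  [[3622627963, 1300912231], [-10083465681, -3621046370]]
... * rho(b^-1) = [[-8, -3], [3, 1]]  ->  [[-25078287011, -9566971658], [69804586338, 26629350673]]
... * rho(c^-1) = [[1, 5], [-3, -14]]  ->  [[3622627963, 8546168157], [-10083465681, -23787977732]]
tr = 3622627963 + -23787977732 = -20165349769

-20165349769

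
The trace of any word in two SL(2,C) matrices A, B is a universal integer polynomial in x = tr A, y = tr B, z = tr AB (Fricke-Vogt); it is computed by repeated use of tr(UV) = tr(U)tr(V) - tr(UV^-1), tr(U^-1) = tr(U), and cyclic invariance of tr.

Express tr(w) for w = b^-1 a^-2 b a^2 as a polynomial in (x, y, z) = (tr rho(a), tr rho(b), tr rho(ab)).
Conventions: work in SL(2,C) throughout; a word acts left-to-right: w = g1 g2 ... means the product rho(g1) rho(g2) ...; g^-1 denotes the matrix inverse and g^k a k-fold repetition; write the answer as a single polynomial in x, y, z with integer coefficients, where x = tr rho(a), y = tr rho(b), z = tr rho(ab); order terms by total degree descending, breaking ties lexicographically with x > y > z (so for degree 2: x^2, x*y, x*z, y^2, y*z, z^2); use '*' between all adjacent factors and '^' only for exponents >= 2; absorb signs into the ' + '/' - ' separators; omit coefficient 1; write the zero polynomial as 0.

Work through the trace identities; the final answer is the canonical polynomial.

tr(a^2) = tr(a) * tr(a) - tr(1)  (reduce the a square) = x^2 - 2
tr(a b a) = tr(a) * tr(b a) - tr(b)  (reduce the a square) = x*z - y
tr(a b a^2) = tr(a) * tr(a b a) - tr(a b)  (reduce the a square) = x^2*z - x*y - z
tr(b a b a) = tr(b a) * tr(b a) - tr(1)  (split on b) = z^2 - 2
tr(b a b) = tr(b) * tr(a b) - tr(a)  (reduce the b square) = y*z - x
tr(a b a^2 b) = tr(a) * tr(b a b a) - tr(b a b)  (reduce the a square) = x*z^2 - y*z - x
tr(b a^2 b^-1 a) = tr(a b a^2) * tr(b) - tr(a b a^2 b)  (eliminate b^-1) = x^2*y*z - x*y^2 - x*z^2 + x
tr(b a^2 b^-1 a^-1) = tr(b a^2 b^-1) * tr(a) - tr(b a^2 b^-1 a)  (eliminate a^-1) = -x^2*y*z + x^3 + x*y^2 + x*z^2 - 3*x
tr(b^-1 a^-2 b a^2) = tr(b a^2 b^-1 a^-1) * tr(a) - tr(b a^2 b^-1)  (eliminate a^-1) = -x^3*y*z + x^4 + x^2*y^2 + x^2*z^2 - 4*x^2 + 2

-x^3*y*z + x^4 + x^2*y^2 + x^2*z^2 - 4*x^2 + 2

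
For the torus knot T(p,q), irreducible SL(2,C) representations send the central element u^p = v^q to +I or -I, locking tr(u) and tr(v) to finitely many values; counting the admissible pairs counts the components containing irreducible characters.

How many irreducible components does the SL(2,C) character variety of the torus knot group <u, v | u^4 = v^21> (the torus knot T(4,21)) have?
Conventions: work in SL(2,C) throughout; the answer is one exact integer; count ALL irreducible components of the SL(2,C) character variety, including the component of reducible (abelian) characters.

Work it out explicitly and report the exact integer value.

For T(4,21): irreducibility forces the central element u^4 = v^21 to one of +I, -I.
This locks tr(u) to 2*cos(pi*alpha/4), alpha in 1..3, and tr(v) to 2*cos(pi*beta/21), beta in 1..20, on each component of irreducible characters.
u^4 = (-1)^alpha I and v^21 = (-1)^beta I must agree, so alpha and beta have equal parity.
Counting: 2 odd alphas x 10 odd betas + 1 even alphas x 10 even betas = 20 + 10 = 30.
components with irreducible characters: 30; plus the single component of reducible (abelian) characters: total 31.

31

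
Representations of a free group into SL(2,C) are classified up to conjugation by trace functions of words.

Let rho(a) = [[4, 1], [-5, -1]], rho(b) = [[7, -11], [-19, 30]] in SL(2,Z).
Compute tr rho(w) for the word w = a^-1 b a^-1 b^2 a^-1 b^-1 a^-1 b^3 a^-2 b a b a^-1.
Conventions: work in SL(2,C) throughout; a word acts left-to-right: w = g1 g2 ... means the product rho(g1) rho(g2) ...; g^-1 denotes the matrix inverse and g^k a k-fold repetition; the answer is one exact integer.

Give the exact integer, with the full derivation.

rho(a^-1) = [[-1, -1], [5, 4]]
... * rho(b) = [[7, -11], [-19, 30]]  ->  [[12, -19], [-41, 65]]
... * rho(a^-1) = [[-1, -1], [5, 4]]  ->  [[-107, -88], [366, 301]]
... * rho(b) = [[7, -11], [-19, 30]]  ->  [[923, -1463], [-3157, 5004]]
... * rho(b) = [[7, -11], [-19, 30]]  ->  [[34258, -54043], [-117175, 184847]]
... * rho(a^-1) = [[-1, -1], [5, 4]]  ->  [[-304473, -250430], [1041410, 856563]]
... * rho(b^-1) = [[30, 11], [19, 7]]  ->  [[-13892360, -5102213], [47516997, 17451451]]
... * rho(a^-1) = [[-1, -1], [5, 4]]  ->  [[-11618705, -6516492], [39740258, 22288807]]
... * rho(b) = [[7, -11], [-19, 30]]  ->  [[42482413, -67689005], [-145305527, 231521372]]
... * rho(b) = [[7, -11], [-19, 30]]  ->  [[1583467986, -2497976693], [-5416044757, 8544001957]]
... * rho(b) = [[7, -11], [-19, 30]]  ->  [[58545833069, -92357448636], [-200248350482, 315896551037]]
... * rho(a^-1) = [[-1, -1], [5, 4]]  ->  [[-520333076249, -427975627613], [1779731105667, 1463834554630]]
... * rho(a^-1) = [[-1, -1], [5, 4]]  ->  [[-1619545061816, -1191569434203], [5539441667483, 4075607112853]]
... * rho(b) = [[7, -11], [-19, 30]]  ->  [[11303003817145, -17932087346114], [-38660443471826, 61334355043277]]
... * rho(a) = [[4, 1], [-5, -1]]  ->  [[134872451999150, 29235091163259], [-461313549103689, -99994798515103]]
... * rho(b) = [[7, -11], [-19, 30]]  ->  [[388640431892129, -606544237092880], [-1329293671938866, 2074605084687489]]
... * rho(a^-1) = [[-1, -1], [5, 4]]  ->  [[-3421361617356529, -2814817380263649], [11702319095376311, 9627714010688822]]
tr = -3421361617356529 + 9627714010688822 = 6206352393332293

6206352393332293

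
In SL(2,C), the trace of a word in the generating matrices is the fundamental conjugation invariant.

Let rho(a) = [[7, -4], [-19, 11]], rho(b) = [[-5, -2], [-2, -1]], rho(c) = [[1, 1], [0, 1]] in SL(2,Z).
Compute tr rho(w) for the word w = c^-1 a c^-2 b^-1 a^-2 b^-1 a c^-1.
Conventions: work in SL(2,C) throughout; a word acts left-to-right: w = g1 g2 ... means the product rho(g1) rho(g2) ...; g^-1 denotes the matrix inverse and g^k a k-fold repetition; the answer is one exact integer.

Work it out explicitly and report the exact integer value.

-1120090

rho(c^-1) = [[1, -1], [0, 1]]
... * rho(a) = [[7, -4], [-19, 11]]  ->  [[26, -15], [-19, 11]]
... * rho(c^-1) = [[1, -1], [0, 1]]  ->  [[26, -41], [-19, 30]]
... * rho(c^-1) = [[1, -1], [0, 1]]  ->  [[26, -67], [-19, 49]]
... * rho(b^-1) = [[-1, 2], [2, -5]]  ->  [[-160, 387], [117, -283]]
... * rho(a^-1) = [[11, 4], [19, 7]]  ->  [[5593, 2069], [-4090, -1513]]
... * rho(a^-1) = [[11, 4], [19, 7]]  ->  [[100834, 36855], [-73737, -26951]]
... * rho(b^-1) = [[-1, 2], [2, -5]]  ->  [[-27124, 17393], [19835, -12719]]
... * rho(a) = [[7, -4], [-19, 11]]  ->  [[-520335, 299819], [380506, -219249]]
... * rho(c^-1) = [[1, -1], [0, 1]]  ->  [[-520335, 820154], [380506, -599755]]
tr = -520335 + -599755 = -1120090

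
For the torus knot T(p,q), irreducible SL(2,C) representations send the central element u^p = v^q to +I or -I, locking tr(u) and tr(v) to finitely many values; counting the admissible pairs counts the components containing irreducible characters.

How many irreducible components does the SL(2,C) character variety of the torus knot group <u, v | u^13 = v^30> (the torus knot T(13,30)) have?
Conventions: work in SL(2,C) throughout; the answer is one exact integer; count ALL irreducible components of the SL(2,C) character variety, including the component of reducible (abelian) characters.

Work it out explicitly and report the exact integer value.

175

For T(13,30): irreducibility forces the central element u^13 = v^30 to one of +I, -I.
This locks tr(u) to 2*cos(pi*alpha/13), alpha in 1..12, and tr(v) to 2*cos(pi*beta/30), beta in 1..29, on each component of irreducible characters.
Consistency of u^13 = (-1)^alpha I with v^30 = (-1)^beta I forces alpha = beta (mod 2).
Enumerate parity-matched pairs: 6*15 odd-odd plus 6*14 even-even gives 174.
Total: 174 irreducible-character components + 1 reducible (abelian) component = 175.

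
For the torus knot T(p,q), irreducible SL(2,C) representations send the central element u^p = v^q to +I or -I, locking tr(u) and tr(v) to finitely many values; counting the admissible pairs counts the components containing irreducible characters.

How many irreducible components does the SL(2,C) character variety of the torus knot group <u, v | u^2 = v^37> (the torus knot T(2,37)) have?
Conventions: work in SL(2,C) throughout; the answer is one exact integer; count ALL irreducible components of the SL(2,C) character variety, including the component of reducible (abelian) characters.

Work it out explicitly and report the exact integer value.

19

For T(2,37): irreducibility forces the central element u^2 = v^37 to one of +I, -I.
On an irreducible component, tr(u) is locked at 2*cos(pi*alpha/2) for some alpha in 1..1, and tr(v) at 2*cos(pi*beta/37) for some beta in 1..36.
Consistency of u^2 = (-1)^alpha I with v^37 = (-1)^beta I forces alpha = beta (mod 2).
Counting: 1 odd alphas x 18 odd betas + 0 even alphas x 18 even betas = 18 + 0 = 18.
components with irreducible characters: 18; plus the single component of reducible (abelian) characters: total 19.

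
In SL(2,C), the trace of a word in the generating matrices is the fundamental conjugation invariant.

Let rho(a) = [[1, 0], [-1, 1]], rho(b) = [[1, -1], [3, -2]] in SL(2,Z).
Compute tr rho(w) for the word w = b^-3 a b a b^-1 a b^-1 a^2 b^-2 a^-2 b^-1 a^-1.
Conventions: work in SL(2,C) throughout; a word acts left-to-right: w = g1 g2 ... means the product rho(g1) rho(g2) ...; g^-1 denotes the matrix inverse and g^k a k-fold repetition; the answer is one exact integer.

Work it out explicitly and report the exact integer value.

rho(b^-1) = [[-2, 1], [-3, 1]]
... * rho(b^-1) = [[-2, 1], [-3, 1]]  ->  [[1, -1], [3, -2]]
... * rho(b^-1) = [[-2, 1], [-3, 1]]  ->  [[1, 0], [0, 1]]
... * rho(a) = [[1, 0], [-1, 1]]  ->  [[1, 0], [-1, 1]]
... * rho(b) = [[1, -1], [3, -2]]  ->  [[1, -1], [2, -1]]
... * rho(a) = [[1, 0], [-1, 1]]  ->  [[2, -1], [3, -1]]
... * rho(b^-1) = [[-2, 1], [-3, 1]]  ->  [[-1, 1], [-3, 2]]
... * rho(a) = [[1, 0], [-1, 1]]  ->  [[-2, 1], [-5, 2]]
... * rho(b^-1) = [[-2, 1], [-3, 1]]  ->  [[1, -1], [4, -3]]
... * rho(a) = [[1, 0], [-1, 1]]  ->  [[2, -1], [7, -3]]
... * rho(a) = [[1, 0], [-1, 1]]  ->  [[3, -1], [10, -3]]
... * rho(b^-1) = [[-2, 1], [-3, 1]]  ->  [[-3, 2], [-11, 7]]
... * rho(b^-1) = [[-2, 1], [-3, 1]]  ->  [[0, -1], [1, -4]]
... * rho(a^-1) = [[1, 0], [1, 1]]  ->  [[-1, -1], [-3, -4]]
... * rho(a^-1) = [[1, 0], [1, 1]]  ->  [[-2, -1], [-7, -4]]
... * rho(b^-1) = [[-2, 1], [-3, 1]]  ->  [[7, -3], [26, -11]]
... * rho(a^-1) = [[1, 0], [1, 1]]  ->  [[4, -3], [15, -11]]
tr = 4 + -11 = -7

-7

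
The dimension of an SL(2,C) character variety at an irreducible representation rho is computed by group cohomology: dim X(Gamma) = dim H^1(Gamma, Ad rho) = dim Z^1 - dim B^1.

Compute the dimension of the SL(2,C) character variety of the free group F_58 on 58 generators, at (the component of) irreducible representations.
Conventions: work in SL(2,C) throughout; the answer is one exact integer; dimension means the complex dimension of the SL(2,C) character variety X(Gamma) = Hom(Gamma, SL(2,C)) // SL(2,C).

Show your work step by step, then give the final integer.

171

The free group F_58: 58 generators, no relators.
So Z^1 = (sl_2)^58 in full: dim Z^1 = 174.
Irreducibility makes the coboundary map sl_2 -> Z^1 injective (trivial centralizer), so dim B^1 = 3.
dim X = dim H^1 = dim Z^1 - dim B^1 = 174 - 3 = 171.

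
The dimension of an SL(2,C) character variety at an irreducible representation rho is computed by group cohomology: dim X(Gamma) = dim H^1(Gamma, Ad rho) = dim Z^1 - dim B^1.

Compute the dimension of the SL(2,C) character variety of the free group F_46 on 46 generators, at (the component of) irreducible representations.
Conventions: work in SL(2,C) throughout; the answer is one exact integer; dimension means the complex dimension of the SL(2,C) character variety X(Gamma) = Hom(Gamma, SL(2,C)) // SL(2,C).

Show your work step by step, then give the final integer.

Here Gamma is free of rank 46 — no relator constrains a cocycle.
Z^1(Gamma, Ad rho) = (sl_2)^46: a cocycle is a free choice of one sl_2 vector per generator, so dim Z^1 = 3*46 = 138.
Irreducibility makes the coboundary map sl_2 -> Z^1 injective (trivial centralizer), so dim B^1 = 3.
dim H^1 = 138 - 3 = 135, which is dim X.

135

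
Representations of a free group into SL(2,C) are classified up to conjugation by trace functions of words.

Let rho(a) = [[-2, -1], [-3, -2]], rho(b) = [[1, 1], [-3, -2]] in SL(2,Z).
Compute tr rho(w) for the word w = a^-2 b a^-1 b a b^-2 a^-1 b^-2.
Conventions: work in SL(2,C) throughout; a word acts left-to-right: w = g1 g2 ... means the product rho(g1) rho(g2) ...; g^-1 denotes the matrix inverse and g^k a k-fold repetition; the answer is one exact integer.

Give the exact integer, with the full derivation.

152

rho(a^-1) = [[-2, 1], [3, -2]]
... * rho(a^-1) = [[-2, 1], [3, -2]]  ->  [[7, -4], [-12, 7]]
... * rho(b) = [[1, 1], [-3, -2]]  ->  [[19, 15], [-33, -26]]
... * rho(a^-1) = [[-2, 1], [3, -2]]  ->  [[7, -11], [-12, 19]]
... * rho(b) = [[1, 1], [-3, -2]]  ->  [[40, 29], [-69, -50]]
... * rho(a) = [[-2, -1], [-3, -2]]  ->  [[-167, -98], [288, 169]]
... * rho(b^-1) = [[-2, -1], [3, 1]]  ->  [[40, 69], [-69, -119]]
... * rho(b^-1) = [[-2, -1], [3, 1]]  ->  [[127, 29], [-219, -50]]
... * rho(a^-1) = [[-2, 1], [3, -2]]  ->  [[-167, 69], [288, -119]]
... * rho(b^-1) = [[-2, -1], [3, 1]]  ->  [[541, 236], [-933, -407]]
... * rho(b^-1) = [[-2, -1], [3, 1]]  ->  [[-374, -305], [645, 526]]
tr = -374 + 526 = 152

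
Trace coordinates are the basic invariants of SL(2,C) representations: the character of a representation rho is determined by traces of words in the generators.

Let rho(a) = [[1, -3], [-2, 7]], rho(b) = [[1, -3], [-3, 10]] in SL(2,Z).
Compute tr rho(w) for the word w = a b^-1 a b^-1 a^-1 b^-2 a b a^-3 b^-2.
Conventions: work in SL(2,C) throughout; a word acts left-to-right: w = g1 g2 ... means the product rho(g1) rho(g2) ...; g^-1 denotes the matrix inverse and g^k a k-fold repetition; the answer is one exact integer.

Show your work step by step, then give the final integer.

rho(a) = [[1, -3], [-2, 7]]
... * rho(b^-1) = [[10, 3], [3, 1]]  ->  [[1, 0], [1, 1]]
... * rho(a) = [[1, -3], [-2, 7]]  ->  [[1, -3], [-1, 4]]
... * rho(b^-1) = [[10, 3], [3, 1]]  ->  [[1, 0], [2, 1]]
... * rho(a^-1) = [[7, 3], [2, 1]]  ->  [[7, 3], [16, 7]]
... * rho(b^-1) = [[10, 3], [3, 1]]  ->  [[79, 24], [181, 55]]
... * rho(b^-1) = [[10, 3], [3, 1]]  ->  [[862, 261], [1975, 598]]
... * rho(a) = [[1, -3], [-2, 7]]  ->  [[340, -759], [779, -1739]]
... * rho(b) = [[1, -3], [-3, 10]]  ->  [[2617, -8610], [5996, -19727]]
... * rho(a^-1) = [[7, 3], [2, 1]]  ->  [[1099, -759], [2518, -1739]]
... * rho(a^-1) = [[7, 3], [2, 1]]  ->  [[6175, 2538], [14148, 5815]]
... * rho(a^-1) = [[7, 3], [2, 1]]  ->  [[48301, 21063], [110666, 48259]]
... * rho(b^-1) = [[10, 3], [3, 1]]  ->  [[546199, 165966], [1251437, 380257]]
... * rho(b^-1) = [[10, 3], [3, 1]]  ->  [[5959888, 1804563], [13655141, 4134568]]
tr = 5959888 + 4134568 = 10094456

10094456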